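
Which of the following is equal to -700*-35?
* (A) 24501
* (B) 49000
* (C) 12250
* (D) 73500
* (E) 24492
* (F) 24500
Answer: F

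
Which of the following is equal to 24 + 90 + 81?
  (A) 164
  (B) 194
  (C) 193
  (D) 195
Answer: D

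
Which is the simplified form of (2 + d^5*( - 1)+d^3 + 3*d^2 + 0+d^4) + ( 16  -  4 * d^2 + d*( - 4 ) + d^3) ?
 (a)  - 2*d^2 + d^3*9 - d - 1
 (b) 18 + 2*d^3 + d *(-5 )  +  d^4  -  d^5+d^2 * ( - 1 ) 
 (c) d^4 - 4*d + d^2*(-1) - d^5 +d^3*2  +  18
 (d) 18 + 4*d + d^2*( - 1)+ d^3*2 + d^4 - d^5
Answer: c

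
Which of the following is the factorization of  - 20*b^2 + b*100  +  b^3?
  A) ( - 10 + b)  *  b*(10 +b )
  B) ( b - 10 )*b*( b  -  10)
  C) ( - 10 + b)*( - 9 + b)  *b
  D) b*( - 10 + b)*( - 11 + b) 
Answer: B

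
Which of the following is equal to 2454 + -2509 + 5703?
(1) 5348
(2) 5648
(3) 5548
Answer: 2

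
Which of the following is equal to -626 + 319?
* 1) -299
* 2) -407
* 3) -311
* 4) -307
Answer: 4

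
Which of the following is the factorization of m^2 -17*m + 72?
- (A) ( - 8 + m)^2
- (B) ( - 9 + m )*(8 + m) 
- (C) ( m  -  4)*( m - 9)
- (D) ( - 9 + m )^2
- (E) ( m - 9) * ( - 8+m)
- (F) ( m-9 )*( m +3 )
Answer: E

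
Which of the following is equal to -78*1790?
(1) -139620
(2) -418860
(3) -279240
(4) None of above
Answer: 1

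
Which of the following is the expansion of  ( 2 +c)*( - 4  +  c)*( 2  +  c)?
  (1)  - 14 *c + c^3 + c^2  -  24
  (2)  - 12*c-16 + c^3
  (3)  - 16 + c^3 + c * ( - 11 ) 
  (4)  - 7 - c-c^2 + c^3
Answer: 2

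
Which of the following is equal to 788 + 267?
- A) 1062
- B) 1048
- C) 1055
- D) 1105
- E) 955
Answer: C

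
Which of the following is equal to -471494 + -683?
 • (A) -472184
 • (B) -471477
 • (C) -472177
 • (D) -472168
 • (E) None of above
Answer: C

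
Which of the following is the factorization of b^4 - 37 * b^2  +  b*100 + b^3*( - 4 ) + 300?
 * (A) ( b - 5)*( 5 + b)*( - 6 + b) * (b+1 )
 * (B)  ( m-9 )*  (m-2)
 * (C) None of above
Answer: C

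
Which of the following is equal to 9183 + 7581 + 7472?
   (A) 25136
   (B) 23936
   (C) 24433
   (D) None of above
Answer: D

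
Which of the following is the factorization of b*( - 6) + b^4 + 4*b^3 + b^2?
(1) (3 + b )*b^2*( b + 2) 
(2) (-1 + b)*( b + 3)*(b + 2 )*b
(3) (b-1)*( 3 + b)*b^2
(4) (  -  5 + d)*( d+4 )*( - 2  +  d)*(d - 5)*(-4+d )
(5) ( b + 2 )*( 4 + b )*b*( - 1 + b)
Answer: 2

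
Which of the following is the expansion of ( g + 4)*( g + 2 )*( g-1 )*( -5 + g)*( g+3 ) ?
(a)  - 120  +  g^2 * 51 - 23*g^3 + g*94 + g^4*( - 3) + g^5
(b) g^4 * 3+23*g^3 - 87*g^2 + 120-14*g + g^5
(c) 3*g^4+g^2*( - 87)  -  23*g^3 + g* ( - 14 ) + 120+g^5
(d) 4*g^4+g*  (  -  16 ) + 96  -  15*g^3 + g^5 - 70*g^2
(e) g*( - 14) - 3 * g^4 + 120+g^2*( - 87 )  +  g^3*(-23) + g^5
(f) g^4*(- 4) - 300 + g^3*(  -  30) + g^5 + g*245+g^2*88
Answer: c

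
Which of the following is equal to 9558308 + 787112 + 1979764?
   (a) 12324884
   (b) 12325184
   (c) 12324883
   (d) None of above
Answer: b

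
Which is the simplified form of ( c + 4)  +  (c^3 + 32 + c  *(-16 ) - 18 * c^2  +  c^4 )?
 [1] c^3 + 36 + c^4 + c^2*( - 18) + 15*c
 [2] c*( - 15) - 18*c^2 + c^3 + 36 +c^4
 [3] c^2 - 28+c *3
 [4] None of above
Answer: 2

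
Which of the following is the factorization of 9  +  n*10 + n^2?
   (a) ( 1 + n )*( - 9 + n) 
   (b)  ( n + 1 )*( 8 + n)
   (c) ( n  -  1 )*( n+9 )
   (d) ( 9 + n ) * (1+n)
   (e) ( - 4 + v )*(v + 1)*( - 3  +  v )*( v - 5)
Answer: d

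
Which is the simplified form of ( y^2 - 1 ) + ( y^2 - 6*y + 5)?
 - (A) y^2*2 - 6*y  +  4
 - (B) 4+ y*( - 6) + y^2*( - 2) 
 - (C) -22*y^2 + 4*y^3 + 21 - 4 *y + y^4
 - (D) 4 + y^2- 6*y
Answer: A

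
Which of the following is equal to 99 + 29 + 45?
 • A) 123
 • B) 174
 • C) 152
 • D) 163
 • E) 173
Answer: E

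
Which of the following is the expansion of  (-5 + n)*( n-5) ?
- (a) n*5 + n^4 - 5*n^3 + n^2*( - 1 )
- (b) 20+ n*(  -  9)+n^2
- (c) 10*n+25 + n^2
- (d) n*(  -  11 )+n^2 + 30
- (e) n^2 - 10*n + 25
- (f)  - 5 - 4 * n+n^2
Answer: e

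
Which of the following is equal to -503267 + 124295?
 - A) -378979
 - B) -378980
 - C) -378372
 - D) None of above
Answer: D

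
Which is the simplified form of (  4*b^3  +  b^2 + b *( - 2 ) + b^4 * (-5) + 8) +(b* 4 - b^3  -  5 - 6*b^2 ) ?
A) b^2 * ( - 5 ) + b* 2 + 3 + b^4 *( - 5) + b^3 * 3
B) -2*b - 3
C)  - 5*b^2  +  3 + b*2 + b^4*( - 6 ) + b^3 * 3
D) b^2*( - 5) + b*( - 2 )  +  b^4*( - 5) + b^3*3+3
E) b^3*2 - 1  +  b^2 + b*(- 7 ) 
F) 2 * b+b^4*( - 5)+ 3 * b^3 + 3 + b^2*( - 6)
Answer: A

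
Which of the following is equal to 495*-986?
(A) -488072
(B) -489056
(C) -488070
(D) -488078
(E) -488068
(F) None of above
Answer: C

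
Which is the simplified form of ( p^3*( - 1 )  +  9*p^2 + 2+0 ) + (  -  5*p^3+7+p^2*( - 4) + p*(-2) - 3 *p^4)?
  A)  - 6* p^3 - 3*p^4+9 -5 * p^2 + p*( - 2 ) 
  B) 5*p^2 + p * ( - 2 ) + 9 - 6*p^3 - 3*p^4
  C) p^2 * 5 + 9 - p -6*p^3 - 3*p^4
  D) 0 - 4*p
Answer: B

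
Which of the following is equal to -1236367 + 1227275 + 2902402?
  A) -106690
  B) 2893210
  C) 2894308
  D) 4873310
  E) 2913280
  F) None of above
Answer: F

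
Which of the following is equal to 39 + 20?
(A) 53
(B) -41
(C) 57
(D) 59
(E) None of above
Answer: D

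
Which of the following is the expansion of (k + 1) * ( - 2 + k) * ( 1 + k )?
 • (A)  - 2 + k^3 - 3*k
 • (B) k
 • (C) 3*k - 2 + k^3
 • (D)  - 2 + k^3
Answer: A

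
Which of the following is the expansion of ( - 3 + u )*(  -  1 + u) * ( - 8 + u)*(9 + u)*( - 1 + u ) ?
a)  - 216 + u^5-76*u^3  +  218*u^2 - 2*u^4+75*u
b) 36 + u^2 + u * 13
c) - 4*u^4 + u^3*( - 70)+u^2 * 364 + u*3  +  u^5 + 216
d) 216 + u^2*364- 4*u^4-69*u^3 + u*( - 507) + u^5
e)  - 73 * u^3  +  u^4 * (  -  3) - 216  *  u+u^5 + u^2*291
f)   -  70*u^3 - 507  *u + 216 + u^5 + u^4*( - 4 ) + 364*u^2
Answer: f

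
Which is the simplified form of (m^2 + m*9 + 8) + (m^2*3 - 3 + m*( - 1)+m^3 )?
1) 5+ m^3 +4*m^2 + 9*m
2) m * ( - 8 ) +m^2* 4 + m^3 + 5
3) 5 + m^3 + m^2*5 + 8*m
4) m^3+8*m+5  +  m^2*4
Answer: 4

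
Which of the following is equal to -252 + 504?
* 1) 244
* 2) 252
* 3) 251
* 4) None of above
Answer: 2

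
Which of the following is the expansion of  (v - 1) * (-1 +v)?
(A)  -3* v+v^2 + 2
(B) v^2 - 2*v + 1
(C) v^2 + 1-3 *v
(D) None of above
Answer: B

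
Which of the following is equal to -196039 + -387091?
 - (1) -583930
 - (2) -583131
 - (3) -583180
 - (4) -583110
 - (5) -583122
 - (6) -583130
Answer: 6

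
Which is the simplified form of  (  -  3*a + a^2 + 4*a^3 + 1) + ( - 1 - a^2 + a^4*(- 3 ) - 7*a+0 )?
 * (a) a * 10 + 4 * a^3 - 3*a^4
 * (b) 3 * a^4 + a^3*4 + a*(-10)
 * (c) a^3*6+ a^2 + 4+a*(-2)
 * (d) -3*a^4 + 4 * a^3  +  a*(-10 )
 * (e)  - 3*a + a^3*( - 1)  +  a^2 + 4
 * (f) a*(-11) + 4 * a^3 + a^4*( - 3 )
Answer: d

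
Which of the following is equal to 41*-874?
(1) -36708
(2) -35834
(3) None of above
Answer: 2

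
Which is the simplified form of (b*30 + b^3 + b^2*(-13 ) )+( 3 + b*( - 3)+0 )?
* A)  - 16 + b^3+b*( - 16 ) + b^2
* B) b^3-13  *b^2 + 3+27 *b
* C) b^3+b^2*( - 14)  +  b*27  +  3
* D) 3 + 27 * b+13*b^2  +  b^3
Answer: B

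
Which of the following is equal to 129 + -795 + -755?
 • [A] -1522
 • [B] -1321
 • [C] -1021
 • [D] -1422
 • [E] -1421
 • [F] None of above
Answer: E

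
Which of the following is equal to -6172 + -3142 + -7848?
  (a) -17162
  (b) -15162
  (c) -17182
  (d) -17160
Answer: a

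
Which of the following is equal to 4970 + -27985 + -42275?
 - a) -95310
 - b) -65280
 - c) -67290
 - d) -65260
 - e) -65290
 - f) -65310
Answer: e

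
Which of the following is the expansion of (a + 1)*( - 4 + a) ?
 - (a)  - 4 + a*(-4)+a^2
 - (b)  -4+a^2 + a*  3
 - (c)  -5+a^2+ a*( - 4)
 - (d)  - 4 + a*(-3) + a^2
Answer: d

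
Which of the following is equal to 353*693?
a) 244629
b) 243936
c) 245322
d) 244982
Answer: a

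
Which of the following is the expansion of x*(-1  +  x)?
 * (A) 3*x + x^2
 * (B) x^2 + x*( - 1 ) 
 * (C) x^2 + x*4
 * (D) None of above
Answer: B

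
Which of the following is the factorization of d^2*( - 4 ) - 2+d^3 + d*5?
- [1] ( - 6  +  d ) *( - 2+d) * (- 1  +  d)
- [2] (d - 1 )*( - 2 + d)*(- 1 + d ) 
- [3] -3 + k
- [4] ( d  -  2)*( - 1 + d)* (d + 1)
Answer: 2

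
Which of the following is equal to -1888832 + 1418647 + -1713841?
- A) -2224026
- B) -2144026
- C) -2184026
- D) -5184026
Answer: C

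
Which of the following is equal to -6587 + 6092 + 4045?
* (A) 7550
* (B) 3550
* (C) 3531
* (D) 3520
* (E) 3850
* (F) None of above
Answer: B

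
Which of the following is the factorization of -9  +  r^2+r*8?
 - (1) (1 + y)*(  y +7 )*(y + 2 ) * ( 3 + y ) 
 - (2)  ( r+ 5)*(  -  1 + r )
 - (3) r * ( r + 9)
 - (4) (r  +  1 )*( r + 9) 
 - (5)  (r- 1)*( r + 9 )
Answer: 5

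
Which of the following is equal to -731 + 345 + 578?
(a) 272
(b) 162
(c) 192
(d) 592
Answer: c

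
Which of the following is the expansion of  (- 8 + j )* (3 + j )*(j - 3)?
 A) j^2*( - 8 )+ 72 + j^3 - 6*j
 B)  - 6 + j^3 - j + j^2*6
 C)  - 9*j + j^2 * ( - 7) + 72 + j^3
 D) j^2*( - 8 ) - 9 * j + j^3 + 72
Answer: D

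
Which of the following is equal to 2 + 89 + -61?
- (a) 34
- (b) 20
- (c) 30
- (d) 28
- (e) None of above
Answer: c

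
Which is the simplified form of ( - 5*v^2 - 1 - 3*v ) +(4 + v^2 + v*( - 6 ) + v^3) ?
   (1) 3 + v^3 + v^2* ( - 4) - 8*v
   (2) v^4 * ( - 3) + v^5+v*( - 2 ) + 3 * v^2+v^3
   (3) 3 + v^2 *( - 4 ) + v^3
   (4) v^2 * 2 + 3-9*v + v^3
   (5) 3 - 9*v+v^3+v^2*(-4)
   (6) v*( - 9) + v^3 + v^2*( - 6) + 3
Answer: 5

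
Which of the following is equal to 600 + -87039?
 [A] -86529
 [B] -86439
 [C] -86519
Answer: B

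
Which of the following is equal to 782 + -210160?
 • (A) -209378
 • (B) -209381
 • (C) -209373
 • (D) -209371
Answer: A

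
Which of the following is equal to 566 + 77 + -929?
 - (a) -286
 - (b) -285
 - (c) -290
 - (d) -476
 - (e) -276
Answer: a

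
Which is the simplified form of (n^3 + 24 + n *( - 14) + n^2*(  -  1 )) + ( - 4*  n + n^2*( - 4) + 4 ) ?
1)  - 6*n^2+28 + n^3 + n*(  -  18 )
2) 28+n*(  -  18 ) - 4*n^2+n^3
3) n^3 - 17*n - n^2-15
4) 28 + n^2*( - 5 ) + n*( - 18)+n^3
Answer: 4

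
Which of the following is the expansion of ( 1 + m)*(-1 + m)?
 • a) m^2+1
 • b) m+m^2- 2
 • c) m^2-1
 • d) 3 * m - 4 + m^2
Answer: c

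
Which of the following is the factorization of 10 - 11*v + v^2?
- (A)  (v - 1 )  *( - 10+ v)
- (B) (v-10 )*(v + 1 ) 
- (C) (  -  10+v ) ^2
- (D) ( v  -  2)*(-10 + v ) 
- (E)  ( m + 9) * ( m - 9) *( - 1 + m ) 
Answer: A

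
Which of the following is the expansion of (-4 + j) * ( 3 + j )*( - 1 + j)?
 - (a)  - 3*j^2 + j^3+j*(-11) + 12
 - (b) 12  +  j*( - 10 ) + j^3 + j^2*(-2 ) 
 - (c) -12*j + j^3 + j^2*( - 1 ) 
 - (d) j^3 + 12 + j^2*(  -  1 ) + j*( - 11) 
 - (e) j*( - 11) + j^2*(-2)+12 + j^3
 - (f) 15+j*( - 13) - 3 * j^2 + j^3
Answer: e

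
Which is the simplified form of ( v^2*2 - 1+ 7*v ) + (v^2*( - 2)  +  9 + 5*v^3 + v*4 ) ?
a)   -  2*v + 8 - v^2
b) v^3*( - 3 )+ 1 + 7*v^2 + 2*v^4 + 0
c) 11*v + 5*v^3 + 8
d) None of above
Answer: c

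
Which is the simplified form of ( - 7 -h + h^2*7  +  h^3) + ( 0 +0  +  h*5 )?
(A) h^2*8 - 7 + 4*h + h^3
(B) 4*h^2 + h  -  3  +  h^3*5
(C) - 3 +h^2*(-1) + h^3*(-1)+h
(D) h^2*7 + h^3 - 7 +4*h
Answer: D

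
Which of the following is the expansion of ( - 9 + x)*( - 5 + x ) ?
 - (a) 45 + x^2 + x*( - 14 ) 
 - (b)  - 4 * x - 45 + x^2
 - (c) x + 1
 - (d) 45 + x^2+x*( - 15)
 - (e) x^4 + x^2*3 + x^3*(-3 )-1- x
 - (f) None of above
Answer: a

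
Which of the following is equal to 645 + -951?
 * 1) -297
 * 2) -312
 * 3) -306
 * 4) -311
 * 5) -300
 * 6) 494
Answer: 3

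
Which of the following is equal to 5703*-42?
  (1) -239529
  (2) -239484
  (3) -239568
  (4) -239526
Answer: 4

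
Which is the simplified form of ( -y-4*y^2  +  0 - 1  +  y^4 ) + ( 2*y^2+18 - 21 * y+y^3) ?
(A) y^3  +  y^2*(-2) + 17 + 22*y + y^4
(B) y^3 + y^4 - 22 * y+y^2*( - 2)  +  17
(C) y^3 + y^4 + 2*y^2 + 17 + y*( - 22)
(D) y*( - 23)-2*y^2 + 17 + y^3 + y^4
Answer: B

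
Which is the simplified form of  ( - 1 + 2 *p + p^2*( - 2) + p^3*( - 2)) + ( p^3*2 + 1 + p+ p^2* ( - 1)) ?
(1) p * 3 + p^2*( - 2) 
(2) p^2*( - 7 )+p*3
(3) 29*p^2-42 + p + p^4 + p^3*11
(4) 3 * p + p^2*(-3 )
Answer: 4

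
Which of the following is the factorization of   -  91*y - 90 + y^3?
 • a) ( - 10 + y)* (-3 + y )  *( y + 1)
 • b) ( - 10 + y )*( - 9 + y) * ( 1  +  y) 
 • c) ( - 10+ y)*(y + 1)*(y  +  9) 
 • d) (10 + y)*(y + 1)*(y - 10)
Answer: c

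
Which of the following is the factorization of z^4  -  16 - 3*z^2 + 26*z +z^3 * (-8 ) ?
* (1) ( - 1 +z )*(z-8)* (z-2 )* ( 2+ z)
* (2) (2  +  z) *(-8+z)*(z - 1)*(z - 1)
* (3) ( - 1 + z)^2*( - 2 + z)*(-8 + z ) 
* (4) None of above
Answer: 2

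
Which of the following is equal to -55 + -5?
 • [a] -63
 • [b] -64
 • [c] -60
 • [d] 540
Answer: c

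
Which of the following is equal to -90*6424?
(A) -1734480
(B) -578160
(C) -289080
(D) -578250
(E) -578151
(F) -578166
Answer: B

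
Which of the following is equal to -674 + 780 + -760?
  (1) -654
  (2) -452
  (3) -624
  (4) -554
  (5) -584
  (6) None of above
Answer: 1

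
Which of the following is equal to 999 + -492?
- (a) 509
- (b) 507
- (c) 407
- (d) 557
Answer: b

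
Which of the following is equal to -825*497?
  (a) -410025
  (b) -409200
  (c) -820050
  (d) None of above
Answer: a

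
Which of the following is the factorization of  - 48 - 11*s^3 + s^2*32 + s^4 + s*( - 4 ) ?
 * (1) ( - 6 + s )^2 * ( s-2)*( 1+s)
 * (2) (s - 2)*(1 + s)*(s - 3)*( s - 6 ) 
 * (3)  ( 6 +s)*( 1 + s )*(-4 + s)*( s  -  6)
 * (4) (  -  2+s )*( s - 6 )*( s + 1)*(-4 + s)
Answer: 4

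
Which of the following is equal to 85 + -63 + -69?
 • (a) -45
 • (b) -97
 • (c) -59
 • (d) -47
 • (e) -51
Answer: d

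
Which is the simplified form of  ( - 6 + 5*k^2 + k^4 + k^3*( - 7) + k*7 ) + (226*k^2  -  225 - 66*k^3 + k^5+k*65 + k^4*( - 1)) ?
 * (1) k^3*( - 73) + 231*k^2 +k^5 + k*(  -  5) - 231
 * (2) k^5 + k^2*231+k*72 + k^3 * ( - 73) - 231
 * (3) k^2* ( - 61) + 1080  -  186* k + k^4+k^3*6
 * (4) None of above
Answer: 2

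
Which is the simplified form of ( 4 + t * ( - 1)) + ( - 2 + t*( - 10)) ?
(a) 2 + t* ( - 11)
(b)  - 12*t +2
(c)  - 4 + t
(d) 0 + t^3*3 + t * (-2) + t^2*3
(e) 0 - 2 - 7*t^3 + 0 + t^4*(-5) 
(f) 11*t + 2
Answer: a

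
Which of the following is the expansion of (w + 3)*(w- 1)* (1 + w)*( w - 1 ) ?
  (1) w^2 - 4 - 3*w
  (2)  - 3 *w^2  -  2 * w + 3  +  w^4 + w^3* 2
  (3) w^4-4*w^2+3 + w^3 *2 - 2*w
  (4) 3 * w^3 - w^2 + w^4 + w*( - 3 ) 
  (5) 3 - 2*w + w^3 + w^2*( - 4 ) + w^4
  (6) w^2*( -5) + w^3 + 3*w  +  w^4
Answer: 3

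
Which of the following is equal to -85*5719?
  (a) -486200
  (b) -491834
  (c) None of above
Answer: c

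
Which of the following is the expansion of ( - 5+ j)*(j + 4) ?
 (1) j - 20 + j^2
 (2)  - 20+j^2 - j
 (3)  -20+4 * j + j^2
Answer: 2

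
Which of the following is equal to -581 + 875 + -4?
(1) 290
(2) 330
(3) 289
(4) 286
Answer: 1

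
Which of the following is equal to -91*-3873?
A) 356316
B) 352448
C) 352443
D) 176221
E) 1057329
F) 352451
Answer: C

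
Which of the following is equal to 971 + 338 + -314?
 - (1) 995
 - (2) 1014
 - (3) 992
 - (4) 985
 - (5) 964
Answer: 1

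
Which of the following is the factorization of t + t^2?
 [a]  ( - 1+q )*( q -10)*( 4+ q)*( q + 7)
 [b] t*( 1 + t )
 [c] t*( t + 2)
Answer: b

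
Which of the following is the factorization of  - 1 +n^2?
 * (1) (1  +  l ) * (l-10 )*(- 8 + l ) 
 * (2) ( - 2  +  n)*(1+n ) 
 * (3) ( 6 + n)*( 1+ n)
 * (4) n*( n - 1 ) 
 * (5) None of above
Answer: 5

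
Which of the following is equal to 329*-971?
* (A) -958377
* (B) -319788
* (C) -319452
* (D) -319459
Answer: D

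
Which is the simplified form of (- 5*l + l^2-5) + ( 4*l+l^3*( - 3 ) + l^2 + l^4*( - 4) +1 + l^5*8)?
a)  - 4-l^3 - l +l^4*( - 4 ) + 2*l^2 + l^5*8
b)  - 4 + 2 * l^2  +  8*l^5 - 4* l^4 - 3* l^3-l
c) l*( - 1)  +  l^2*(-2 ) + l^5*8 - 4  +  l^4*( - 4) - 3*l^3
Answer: b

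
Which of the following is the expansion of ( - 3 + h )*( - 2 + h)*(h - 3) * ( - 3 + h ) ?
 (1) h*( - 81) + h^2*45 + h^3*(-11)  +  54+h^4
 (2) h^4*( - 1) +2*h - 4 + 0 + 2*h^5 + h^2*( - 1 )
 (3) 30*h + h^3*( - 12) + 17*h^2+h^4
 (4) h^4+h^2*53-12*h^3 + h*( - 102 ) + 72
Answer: 1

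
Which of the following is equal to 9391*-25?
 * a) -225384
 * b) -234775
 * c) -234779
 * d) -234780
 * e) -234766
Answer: b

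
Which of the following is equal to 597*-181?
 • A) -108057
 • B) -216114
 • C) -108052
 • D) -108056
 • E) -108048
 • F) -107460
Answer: A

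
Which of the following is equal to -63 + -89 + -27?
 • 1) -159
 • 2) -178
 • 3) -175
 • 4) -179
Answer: 4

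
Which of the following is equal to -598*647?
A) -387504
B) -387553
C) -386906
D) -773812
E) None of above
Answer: C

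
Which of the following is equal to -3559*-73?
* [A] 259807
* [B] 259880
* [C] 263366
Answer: A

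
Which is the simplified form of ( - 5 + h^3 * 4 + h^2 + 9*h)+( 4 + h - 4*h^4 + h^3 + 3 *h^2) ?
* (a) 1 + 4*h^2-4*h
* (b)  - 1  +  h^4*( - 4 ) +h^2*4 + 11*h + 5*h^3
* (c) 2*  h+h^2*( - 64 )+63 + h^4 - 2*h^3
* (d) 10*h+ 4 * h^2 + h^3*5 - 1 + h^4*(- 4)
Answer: d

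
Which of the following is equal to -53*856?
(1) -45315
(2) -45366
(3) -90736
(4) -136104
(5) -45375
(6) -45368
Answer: 6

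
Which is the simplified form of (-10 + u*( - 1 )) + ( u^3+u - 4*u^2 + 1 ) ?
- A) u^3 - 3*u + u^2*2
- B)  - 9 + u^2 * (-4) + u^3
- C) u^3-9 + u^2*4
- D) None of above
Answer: B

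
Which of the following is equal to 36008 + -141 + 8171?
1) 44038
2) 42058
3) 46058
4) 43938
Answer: 1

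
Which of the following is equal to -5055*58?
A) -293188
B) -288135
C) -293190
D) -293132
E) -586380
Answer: C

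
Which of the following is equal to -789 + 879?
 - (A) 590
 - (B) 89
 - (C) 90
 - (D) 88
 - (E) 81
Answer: C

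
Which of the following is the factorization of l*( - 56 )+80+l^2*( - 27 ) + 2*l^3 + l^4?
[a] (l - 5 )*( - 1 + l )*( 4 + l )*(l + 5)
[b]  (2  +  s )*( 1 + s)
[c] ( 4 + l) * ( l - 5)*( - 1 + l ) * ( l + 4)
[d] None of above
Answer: c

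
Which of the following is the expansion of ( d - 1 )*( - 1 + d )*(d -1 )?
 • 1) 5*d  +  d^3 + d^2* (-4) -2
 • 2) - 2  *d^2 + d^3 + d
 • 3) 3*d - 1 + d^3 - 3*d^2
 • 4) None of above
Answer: 3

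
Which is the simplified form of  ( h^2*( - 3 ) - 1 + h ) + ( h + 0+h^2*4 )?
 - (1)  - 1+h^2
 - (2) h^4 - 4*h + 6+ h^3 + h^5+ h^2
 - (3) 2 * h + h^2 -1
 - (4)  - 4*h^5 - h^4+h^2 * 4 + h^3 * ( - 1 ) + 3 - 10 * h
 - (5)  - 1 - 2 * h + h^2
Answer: 3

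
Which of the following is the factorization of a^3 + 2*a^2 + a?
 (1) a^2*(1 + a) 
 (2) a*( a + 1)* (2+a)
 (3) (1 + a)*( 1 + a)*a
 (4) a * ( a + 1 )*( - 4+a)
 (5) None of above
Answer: 3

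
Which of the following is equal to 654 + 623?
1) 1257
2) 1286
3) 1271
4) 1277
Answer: 4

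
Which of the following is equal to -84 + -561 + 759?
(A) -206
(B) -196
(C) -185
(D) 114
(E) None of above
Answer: D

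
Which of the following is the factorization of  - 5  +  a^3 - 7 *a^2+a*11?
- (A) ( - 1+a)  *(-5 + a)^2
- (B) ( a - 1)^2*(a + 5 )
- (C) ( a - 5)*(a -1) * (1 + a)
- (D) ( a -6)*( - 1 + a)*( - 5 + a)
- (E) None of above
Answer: E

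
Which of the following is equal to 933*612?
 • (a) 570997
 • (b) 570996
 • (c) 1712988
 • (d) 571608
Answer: b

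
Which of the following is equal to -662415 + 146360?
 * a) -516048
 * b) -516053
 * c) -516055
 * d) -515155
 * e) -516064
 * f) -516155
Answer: c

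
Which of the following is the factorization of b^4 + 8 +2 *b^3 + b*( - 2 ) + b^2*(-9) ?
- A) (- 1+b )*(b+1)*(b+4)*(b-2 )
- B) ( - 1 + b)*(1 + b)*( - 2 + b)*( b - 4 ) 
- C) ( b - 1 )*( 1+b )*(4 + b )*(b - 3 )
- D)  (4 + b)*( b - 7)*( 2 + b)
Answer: A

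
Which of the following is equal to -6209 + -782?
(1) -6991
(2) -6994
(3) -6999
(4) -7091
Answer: 1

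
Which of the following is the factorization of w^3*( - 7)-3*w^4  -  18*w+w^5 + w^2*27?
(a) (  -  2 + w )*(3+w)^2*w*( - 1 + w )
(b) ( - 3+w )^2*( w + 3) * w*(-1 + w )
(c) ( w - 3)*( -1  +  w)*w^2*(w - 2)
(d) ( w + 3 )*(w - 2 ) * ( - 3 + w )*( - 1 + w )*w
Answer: d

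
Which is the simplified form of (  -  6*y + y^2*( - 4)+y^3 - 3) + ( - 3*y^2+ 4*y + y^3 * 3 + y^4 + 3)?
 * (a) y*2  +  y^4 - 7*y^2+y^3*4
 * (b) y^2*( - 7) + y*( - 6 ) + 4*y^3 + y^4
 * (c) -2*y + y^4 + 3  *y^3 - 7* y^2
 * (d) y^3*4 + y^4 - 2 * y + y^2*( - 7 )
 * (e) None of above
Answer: d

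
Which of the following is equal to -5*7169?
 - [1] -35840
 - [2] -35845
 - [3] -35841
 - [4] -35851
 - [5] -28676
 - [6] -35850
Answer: 2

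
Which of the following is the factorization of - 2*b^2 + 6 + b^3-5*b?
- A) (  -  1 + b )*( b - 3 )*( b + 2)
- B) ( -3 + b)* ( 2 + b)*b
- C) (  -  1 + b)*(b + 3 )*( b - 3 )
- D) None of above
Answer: A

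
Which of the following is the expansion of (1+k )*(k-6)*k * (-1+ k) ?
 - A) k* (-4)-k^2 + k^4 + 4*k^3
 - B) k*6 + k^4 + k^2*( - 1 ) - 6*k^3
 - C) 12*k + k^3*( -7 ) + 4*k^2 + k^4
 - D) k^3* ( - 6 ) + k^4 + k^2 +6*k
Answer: B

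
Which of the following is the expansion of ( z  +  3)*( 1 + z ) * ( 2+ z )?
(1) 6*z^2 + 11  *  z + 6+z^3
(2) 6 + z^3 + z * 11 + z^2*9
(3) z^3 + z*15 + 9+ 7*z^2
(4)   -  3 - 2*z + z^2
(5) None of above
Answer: 1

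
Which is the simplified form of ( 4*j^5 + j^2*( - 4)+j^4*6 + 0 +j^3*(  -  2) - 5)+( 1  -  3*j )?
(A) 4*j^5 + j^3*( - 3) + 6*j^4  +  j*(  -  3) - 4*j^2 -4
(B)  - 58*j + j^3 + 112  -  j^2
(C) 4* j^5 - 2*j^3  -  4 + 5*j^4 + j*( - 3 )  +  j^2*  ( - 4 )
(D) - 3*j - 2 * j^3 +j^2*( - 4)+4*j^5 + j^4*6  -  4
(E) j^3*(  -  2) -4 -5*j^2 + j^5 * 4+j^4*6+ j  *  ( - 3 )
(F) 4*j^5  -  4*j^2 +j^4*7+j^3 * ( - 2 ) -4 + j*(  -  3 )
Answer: D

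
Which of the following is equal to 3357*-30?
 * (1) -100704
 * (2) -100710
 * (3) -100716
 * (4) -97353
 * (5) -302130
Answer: 2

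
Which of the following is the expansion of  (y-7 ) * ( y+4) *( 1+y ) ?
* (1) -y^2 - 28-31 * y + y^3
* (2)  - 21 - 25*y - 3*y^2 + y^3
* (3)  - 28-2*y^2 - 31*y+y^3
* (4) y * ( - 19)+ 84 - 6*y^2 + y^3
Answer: 3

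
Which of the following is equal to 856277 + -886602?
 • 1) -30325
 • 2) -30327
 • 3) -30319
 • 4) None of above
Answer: 1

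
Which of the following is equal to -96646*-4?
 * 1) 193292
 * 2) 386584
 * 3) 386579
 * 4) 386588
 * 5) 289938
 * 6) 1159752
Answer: 2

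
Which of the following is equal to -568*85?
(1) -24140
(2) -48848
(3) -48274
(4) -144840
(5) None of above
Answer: 5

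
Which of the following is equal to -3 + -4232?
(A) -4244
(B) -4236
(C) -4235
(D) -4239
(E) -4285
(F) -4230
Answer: C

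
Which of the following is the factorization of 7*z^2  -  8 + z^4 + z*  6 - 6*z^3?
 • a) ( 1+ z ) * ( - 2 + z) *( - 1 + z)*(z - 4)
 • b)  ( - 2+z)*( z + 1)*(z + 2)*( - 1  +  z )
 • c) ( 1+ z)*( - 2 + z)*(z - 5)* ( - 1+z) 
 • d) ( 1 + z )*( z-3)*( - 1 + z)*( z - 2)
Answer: a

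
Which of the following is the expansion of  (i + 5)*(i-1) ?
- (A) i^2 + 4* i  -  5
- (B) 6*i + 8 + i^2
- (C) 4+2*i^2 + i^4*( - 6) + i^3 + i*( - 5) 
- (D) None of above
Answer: A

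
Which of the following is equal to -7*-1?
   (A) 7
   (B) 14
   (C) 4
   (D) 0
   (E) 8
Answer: A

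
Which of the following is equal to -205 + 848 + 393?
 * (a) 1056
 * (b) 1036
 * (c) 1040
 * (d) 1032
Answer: b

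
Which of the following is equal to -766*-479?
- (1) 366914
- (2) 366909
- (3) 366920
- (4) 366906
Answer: 1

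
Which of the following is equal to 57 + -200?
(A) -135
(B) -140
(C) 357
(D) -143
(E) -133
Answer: D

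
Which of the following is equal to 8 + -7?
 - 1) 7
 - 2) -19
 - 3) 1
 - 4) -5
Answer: 3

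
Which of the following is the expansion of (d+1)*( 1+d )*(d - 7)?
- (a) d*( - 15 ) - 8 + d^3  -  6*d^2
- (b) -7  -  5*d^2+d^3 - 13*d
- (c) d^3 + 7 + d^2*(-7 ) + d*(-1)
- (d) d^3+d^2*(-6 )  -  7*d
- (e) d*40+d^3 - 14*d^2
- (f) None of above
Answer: b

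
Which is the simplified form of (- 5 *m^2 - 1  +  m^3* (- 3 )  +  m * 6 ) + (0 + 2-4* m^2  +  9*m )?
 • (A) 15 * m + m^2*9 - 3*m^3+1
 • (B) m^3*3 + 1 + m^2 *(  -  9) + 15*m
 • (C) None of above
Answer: C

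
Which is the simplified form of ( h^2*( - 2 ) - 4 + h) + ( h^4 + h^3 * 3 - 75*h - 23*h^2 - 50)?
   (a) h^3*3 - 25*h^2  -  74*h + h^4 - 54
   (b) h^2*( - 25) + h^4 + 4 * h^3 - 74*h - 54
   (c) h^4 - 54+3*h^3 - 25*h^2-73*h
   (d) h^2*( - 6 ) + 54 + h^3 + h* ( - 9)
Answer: a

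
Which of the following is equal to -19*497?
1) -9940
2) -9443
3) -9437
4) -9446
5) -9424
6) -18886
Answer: 2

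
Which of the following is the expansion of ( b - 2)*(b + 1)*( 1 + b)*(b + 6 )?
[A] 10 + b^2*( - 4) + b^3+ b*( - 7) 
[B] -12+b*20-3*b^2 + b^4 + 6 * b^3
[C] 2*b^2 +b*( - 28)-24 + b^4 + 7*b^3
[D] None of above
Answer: D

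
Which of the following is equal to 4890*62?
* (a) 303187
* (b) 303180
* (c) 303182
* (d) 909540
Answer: b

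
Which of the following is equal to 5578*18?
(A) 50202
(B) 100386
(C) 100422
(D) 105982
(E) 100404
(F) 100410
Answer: E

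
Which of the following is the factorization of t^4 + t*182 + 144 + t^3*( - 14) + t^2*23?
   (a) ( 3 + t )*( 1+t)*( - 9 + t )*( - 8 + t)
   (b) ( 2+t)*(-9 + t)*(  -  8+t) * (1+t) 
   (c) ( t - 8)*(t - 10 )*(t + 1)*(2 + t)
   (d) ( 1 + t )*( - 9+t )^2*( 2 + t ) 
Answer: b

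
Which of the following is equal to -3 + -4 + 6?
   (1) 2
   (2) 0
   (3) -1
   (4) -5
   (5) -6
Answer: 3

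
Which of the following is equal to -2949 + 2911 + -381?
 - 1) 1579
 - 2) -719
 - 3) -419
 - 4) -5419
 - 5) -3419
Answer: 3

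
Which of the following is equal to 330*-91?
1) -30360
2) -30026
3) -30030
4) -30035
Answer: 3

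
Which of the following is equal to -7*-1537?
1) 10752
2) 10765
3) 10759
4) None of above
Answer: 3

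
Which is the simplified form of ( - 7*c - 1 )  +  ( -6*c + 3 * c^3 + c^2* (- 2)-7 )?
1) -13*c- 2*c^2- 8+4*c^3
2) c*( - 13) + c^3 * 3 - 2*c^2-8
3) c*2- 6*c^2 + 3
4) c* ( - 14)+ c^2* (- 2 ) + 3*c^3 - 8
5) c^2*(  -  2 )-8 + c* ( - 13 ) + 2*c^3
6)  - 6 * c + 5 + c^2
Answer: 2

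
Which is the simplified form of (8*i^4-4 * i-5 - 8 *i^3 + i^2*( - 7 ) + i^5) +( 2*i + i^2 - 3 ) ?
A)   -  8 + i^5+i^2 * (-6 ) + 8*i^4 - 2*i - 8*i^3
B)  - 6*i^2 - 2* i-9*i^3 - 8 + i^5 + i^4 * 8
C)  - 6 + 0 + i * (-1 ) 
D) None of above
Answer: A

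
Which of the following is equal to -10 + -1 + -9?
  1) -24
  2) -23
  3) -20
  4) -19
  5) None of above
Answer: 3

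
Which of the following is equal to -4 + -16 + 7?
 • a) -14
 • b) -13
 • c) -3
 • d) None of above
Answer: b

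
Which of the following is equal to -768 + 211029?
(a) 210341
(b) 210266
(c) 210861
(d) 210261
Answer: d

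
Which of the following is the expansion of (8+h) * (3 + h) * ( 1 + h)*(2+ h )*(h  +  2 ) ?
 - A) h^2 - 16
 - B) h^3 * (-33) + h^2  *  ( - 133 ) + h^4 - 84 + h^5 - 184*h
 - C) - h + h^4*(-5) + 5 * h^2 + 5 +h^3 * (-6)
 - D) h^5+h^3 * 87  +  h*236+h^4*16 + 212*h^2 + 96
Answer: D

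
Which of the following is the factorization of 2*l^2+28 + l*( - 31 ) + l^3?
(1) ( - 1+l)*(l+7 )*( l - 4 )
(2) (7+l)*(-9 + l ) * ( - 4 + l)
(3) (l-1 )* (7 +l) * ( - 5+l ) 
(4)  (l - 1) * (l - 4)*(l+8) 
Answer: 1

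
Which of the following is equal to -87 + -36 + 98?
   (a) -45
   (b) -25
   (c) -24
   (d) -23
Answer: b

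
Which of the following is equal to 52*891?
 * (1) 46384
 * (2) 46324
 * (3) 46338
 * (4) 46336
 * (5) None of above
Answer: 5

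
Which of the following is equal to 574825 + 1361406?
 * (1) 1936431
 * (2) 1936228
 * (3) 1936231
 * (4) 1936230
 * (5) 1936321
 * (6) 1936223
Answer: 3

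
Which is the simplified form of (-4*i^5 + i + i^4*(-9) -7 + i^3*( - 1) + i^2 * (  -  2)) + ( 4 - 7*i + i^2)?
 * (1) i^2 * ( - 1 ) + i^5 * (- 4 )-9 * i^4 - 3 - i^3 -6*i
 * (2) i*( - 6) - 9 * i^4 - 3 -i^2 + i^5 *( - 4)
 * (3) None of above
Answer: 1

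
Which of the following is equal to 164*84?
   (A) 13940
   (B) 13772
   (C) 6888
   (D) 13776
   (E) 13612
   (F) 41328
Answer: D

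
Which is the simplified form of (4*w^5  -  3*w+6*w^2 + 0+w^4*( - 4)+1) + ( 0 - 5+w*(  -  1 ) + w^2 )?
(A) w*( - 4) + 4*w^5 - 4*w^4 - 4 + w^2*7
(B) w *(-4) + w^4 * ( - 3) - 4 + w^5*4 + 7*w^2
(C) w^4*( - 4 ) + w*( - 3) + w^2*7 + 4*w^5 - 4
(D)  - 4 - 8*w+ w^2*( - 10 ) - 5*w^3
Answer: A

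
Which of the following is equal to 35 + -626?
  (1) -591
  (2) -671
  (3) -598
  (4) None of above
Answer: 1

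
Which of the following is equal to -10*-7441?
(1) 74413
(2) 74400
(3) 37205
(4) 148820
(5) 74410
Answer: 5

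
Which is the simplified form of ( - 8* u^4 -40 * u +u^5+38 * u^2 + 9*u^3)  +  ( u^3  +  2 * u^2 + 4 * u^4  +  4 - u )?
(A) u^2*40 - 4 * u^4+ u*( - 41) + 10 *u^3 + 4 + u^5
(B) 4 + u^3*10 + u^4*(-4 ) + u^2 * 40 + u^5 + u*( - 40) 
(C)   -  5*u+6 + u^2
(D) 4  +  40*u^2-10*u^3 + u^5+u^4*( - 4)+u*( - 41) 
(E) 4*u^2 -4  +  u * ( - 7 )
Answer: A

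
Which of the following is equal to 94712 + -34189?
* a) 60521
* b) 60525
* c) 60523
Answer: c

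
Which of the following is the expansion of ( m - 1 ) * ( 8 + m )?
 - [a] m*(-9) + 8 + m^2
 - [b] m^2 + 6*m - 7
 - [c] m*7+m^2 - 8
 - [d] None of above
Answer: c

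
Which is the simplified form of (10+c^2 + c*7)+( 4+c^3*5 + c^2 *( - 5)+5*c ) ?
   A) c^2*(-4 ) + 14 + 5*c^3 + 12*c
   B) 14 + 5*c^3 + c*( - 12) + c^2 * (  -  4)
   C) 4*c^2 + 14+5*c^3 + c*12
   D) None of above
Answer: A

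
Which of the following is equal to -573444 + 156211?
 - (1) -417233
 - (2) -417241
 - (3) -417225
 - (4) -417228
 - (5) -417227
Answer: 1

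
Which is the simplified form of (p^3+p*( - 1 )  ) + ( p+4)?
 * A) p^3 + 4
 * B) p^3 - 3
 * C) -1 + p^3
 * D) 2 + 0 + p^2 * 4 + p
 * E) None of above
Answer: A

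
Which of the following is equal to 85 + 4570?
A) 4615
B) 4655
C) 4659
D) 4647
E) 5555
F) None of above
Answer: B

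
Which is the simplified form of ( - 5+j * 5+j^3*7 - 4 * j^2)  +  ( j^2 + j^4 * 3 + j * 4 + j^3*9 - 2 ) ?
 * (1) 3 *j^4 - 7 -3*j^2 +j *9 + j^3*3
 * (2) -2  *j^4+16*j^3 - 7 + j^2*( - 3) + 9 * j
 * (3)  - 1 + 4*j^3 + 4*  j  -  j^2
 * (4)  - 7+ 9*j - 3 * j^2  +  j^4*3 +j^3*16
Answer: 4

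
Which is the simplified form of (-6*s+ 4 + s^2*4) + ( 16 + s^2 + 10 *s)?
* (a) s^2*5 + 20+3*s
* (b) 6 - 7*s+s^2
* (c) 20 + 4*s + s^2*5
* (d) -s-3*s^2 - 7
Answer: c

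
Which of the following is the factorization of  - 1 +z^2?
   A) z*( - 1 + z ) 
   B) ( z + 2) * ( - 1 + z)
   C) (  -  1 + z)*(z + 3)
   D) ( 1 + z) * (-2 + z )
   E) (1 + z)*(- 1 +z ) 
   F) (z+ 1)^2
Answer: E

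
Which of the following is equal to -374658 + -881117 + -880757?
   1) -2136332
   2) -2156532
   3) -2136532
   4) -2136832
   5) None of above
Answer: 3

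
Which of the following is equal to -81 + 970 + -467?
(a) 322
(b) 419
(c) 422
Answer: c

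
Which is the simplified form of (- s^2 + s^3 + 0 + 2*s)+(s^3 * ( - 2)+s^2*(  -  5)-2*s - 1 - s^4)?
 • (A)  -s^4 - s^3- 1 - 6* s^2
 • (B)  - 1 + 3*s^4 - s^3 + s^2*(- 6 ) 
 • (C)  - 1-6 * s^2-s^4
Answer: A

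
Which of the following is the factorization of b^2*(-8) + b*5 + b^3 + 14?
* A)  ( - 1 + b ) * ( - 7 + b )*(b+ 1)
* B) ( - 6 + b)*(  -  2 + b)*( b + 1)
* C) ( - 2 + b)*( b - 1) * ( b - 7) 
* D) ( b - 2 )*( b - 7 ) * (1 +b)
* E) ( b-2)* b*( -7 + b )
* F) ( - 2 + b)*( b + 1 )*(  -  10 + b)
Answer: D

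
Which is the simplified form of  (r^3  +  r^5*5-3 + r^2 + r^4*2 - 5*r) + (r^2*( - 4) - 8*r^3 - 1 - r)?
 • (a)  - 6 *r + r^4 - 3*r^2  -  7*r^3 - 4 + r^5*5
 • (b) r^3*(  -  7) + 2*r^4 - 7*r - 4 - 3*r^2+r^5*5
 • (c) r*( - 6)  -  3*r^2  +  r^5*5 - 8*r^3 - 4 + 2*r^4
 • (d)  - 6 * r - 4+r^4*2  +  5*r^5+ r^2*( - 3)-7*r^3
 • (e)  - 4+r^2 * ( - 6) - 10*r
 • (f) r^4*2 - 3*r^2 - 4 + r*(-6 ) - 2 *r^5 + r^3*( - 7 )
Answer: d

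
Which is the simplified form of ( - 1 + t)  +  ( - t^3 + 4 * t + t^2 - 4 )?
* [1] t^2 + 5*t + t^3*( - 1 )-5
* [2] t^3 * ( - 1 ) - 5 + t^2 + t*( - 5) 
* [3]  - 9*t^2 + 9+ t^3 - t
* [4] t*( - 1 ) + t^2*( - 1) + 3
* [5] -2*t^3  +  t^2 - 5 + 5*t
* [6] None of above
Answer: 1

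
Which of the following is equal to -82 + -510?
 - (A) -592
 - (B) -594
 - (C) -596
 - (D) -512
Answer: A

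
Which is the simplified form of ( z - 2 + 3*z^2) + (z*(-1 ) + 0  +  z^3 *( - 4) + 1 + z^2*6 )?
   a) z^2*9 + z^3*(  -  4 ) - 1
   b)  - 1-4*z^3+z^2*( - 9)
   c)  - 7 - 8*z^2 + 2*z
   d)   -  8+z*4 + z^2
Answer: a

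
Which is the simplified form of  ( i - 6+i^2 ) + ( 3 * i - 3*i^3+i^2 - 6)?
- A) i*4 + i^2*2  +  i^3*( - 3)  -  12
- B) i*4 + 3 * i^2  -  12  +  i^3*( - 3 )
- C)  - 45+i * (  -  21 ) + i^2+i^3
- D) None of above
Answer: A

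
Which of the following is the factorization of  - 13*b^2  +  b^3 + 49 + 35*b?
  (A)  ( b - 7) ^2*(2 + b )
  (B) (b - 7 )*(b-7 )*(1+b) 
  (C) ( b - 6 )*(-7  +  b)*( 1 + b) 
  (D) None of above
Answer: B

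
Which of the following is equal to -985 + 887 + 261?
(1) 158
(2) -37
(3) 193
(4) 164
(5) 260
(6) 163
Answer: 6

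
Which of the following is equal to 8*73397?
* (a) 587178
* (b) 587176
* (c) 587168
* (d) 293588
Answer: b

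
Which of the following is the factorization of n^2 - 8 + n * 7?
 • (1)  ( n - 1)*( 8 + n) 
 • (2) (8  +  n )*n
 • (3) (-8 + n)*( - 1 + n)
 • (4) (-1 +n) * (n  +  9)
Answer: 1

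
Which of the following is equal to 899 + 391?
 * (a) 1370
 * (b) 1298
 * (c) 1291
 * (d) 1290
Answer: d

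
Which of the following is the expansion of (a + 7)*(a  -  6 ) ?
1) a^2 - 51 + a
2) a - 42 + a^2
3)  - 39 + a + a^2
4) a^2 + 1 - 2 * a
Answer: 2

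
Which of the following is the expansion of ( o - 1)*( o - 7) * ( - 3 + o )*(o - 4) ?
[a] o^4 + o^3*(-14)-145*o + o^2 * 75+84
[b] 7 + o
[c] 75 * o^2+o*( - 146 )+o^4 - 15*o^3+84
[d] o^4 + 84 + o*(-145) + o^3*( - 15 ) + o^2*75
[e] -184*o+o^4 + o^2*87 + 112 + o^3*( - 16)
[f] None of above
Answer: d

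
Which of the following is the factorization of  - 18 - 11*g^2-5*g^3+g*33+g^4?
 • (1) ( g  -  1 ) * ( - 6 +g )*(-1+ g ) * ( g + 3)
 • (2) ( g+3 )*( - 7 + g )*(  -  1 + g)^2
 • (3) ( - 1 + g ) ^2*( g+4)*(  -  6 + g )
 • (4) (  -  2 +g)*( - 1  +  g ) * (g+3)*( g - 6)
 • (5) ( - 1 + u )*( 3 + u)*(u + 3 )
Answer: 1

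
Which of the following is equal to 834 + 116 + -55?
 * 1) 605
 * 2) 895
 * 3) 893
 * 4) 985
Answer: 2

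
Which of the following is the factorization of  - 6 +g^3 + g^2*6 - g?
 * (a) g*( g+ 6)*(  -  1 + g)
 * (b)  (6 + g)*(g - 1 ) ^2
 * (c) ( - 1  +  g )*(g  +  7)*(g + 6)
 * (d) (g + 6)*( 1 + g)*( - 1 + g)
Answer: d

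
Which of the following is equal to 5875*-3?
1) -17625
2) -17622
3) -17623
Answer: 1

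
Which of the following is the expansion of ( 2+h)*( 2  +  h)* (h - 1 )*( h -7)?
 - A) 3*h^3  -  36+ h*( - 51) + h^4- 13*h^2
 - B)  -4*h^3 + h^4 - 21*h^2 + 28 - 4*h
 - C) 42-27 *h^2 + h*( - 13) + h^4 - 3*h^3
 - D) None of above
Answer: B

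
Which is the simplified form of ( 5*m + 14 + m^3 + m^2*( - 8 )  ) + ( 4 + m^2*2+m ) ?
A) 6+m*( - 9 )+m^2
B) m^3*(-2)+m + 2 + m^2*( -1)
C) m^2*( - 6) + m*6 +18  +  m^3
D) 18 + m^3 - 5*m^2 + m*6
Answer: C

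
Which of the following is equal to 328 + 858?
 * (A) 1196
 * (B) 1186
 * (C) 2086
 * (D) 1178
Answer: B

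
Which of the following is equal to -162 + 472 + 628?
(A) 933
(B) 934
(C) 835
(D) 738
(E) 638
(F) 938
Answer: F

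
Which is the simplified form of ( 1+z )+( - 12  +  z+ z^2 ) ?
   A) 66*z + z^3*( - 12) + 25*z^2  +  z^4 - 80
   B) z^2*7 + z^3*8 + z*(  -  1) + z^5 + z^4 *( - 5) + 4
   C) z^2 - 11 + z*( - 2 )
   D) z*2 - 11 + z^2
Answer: D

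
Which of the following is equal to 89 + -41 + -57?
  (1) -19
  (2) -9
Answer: 2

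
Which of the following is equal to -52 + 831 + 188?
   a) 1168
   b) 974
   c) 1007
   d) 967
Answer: d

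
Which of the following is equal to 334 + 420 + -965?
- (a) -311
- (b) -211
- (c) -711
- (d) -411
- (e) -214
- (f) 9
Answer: b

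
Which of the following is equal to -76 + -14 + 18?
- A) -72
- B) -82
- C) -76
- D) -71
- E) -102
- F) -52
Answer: A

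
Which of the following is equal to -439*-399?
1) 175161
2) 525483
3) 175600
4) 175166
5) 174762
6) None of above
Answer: 1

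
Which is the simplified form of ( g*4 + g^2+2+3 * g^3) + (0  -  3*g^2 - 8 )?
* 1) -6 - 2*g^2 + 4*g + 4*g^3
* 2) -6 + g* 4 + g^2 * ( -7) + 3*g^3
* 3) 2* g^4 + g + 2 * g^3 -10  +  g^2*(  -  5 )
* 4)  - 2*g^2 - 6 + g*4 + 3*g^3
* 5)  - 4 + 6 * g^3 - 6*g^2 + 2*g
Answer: 4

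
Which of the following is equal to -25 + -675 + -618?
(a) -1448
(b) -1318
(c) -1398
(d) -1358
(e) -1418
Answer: b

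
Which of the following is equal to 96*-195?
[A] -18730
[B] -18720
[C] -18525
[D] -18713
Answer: B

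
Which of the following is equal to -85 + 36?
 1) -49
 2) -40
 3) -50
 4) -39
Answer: 1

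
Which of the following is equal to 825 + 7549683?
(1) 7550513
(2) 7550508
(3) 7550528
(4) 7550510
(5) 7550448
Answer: 2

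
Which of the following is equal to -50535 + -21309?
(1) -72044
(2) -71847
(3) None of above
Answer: 3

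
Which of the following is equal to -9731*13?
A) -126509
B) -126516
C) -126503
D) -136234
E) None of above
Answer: C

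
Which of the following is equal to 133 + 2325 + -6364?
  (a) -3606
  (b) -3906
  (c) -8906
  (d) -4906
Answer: b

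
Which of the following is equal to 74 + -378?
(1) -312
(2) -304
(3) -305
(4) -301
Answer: 2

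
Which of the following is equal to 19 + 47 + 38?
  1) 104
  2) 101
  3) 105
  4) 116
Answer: 1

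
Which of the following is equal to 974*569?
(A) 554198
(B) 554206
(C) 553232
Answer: B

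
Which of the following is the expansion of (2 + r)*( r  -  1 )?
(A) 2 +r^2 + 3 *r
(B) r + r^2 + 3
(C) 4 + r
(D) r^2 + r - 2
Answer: D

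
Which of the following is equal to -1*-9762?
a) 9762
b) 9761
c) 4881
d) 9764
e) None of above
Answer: a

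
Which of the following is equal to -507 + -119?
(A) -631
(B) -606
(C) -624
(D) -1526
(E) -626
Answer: E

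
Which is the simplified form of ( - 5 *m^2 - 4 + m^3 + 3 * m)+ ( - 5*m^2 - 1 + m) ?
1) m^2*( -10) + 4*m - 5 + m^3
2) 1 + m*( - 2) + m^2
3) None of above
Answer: 1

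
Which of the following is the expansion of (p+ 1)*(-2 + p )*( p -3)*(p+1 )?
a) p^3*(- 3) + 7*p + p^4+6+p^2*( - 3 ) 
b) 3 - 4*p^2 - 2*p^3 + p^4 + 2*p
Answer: a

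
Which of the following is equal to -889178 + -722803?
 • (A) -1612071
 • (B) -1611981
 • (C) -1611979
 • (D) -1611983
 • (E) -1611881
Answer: B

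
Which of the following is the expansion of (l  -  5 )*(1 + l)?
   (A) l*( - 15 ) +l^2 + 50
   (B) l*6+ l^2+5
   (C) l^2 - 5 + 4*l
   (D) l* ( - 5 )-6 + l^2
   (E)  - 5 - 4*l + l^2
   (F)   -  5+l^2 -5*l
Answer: E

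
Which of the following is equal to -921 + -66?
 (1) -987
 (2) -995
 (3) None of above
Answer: 1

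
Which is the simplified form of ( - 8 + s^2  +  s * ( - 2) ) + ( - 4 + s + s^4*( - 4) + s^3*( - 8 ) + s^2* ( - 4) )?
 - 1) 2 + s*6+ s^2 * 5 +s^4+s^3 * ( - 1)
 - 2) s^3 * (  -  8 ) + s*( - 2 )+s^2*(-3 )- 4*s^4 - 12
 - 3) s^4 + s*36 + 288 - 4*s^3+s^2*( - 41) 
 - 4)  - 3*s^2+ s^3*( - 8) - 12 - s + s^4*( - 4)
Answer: 4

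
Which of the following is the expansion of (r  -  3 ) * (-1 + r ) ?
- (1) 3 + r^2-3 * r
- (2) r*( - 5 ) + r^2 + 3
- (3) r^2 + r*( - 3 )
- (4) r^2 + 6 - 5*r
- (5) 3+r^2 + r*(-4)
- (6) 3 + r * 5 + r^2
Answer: 5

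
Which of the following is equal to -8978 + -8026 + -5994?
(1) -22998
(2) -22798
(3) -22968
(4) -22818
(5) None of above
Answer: 1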